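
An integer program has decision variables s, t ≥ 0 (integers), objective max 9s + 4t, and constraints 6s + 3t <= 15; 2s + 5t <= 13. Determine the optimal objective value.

Relaxing integrality, the LP optimum is 22.50 at (s,t) = (2.5, 0), which is not an integer point.
(s,t)=(2,1): 6·2+3·1=15≤15, 2·2+5·1=9≤13, objective 22.
(s,t)=(2,0): 6·2+3·0=12≤15, 2·2+5·0=4≤13, objective 18.
(s,t)=(1,2): 6·1+3·2=12≤15, 2·1+5·2=12≤13, objective 17.
Maximum is 22 at (s,t)=(2,1).

22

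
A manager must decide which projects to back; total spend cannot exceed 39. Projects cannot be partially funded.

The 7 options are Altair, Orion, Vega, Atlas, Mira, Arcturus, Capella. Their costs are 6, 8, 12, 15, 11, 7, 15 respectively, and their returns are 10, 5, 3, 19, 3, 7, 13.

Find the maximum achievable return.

This is a 0-1 knapsack instance.
Take Altair, Atlas, and Capella: cost 6 + 15 + 15 = 36 ≤ 39, return 10 + 19 + 13 = 42.
No other feasible combination does better.

42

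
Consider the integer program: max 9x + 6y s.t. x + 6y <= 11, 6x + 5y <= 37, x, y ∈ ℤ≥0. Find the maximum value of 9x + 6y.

The continuous relaxation peaks at (6.17, 0) with value 55.50; rounding to a feasible lattice point costs some objective.
(x,y)=(6,0): 1·6+6·0=6≤11, 6·6+5·0=36≤37, objective 54.
(x,y)=(5,1): 1·5+6·1=11≤11, 6·5+5·1=35≤37, objective 51.
(x,y)=(5,0): 1·5+6·0=5≤11, 6·5+5·0=30≤37, objective 45.
No feasible integer point exceeds 54.

54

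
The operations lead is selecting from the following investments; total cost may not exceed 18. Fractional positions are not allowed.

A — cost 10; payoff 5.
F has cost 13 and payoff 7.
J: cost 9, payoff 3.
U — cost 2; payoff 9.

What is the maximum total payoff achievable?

Allowing fractional choices, the relaxed optimum would be about 17.5, but investments are indivisible.
J + U: cost 9 + 2 = 11 ≤ 18, payoff 3 + 9 = 12.
F + U: cost 13 + 2 = 15 ≤ 18, payoff 7 + 9 = 16.
A + U: cost 10 + 2 = 12 ≤ 18, payoff 5 + 9 = 14.
Best is F and U with total payoff 16.

16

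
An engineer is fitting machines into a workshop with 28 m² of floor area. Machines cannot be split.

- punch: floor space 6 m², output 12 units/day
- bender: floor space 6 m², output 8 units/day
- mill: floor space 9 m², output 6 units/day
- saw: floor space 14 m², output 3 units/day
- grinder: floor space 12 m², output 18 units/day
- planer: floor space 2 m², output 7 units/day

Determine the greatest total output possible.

45

Allowing fractional choices, the relaxed optimum would be about 46.3, but machines are indivisible.
punch + bender + grinder + planer: floor space 6 + 6 + 12 + 2 = 26 ≤ 28, output 12 + 8 + 18 + 7 = 45.
punch + bender + grinder: floor space 6 + 6 + 12 = 24 ≤ 28, output 12 + 8 + 18 = 38.
punch + grinder + planer: floor space 6 + 12 + 2 = 20 ≤ 28, output 12 + 18 + 7 = 37.
Best is punch, bender, grinder, and planer with total output 45.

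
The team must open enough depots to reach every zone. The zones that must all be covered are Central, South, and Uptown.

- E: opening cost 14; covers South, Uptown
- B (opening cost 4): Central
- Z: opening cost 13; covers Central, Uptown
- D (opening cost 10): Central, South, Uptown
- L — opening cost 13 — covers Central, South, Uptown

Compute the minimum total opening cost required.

10

This is a weighted set-cover instance.
D alone covers Central, South, Uptown — every zone.
Total opening cost: 10.
No cover costs less than 10.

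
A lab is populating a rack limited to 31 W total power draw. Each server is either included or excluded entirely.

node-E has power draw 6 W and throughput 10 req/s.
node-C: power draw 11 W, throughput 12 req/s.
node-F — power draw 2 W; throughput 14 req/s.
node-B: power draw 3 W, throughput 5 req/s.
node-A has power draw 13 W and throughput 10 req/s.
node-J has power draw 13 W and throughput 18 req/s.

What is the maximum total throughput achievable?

Treat it as a binary knapsack problem.
Allowing fractional choices, the relaxed optimum would be about 54.6, but servers are indivisible.
node-F + node-B + node-A + node-J: power draw 2 + 3 + 13 + 13 = 31 ≤ 31, throughput 14 + 5 + 10 + 18 = 47.
node-E + node-F + node-B + node-J: power draw 6 + 2 + 3 + 13 = 24 ≤ 31, throughput 10 + 14 + 5 + 18 = 47.
node-C + node-F + node-B + node-J: power draw 11 + 2 + 3 + 13 = 29 ≤ 31, throughput 12 + 14 + 5 + 18 = 49.
Best is node-C, node-F, node-B, and node-J with total throughput 49.

49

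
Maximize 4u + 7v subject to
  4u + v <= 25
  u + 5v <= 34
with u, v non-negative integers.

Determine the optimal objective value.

58

(u,v)=(4,6) is feasible, giving 58.
(u,v)=(5,5) is feasible, giving 55.
The best lattice point is (4,6), giving 58.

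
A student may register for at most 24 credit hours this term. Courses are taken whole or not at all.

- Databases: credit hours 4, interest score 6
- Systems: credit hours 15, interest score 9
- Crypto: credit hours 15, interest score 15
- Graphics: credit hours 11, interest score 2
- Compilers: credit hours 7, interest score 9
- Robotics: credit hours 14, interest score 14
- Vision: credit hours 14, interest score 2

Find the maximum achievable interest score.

Crypto + Compilers: credit hours 15 + 7 = 22 ≤ 24, interest score 15 + 9 = 24.
Databases + Crypto: credit hours 4 + 15 = 19 ≤ 24, interest score 6 + 15 = 21.
Compilers + Robotics: credit hours 7 + 14 = 21 ≤ 24, interest score 9 + 14 = 23.
Best is Crypto and Compilers with total interest score 24.

24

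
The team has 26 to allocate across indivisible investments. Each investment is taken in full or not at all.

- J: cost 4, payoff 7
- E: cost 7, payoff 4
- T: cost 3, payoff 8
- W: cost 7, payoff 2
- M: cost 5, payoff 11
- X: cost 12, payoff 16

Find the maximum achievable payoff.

Take J, T, M, and X: cost 4 + 3 + 5 + 12 = 24 ≤ 26, payoff 7 + 8 + 11 + 16 = 42.
No other feasible combination does better.

42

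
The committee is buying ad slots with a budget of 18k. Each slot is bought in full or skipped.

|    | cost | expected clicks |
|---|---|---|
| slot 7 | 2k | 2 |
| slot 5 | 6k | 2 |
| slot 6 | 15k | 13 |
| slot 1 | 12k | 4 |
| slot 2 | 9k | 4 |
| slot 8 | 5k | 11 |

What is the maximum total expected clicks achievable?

17

Treat it as a binary knapsack problem.
Allowing fractional choices, the relaxed optimum would be about 22.5, but ad slots are indivisible.
slot 7 + slot 5 + slot 8: cost 2 + 6 + 5 = 13 ≤ 18, expected clicks 2 + 2 + 11 = 15.
slot 7 + slot 2 + slot 8: cost 2 + 9 + 5 = 16 ≤ 18, expected clicks 2 + 4 + 11 = 17.
slot 2 + slot 8: cost 9 + 5 = 14 ≤ 18, expected clicks 4 + 11 = 15.
Best is slot 7, slot 2, and slot 8 with total expected clicks 17.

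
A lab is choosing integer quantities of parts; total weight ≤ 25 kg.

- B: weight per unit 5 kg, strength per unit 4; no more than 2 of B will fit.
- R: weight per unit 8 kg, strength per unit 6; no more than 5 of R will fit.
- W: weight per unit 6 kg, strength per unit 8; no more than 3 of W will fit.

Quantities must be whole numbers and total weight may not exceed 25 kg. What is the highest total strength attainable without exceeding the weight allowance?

1×B, 1×R, and 2×W: weight 25 ≤ 25, strength 1·4 + 1·6 + 2·8 = 26.
1×B and 3×W: weight 23 ≤ 25, strength 1·4 + 3·8 = 28.
Best is 28.

28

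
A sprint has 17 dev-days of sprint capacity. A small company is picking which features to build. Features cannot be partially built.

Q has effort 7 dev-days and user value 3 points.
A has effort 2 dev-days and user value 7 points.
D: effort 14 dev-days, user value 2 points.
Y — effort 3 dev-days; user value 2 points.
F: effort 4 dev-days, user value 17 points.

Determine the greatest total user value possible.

Q + A + Y + F: effort 7 + 2 + 3 + 4 = 16 ≤ 17, user value 3 + 7 + 2 + 17 = 29.
Q + A + F: effort 7 + 2 + 4 = 13 ≤ 17, user value 3 + 7 + 17 = 27.
Best is Q, A, Y, and F with total user value 29.

29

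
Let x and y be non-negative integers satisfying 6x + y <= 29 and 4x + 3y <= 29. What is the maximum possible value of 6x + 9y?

Relaxing integrality, the LP optimum is 87.00 at (x,y) = (0, 9.67), which is not an integer point.
(x,y)=(0,9): 6·0+1·9=9≤29, 4·0+3·9=27≤29, objective 81.
(x,y)=(1,8): 6·1+1·8=14≤29, 4·1+3·8=28≤29, objective 78.
(x,y)=(0,8): 6·0+1·8=8≤29, 4·0+3·8=24≤29, objective 72.
The best lattice point is (0,9), giving 81.

81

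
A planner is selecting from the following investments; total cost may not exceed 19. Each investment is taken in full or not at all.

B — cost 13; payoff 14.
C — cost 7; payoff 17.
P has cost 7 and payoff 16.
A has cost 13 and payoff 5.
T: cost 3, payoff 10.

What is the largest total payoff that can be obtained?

Allowing fractional choices, the relaxed optimum would be about 45.2, but investments are indivisible.
C + P: cost 7 + 7 = 14 ≤ 19, payoff 17 + 16 = 33.
C + P + T: cost 7 + 7 + 3 = 17 ≤ 19, payoff 17 + 16 + 10 = 43.
C + T: cost 7 + 3 = 10 ≤ 19, payoff 17 + 10 = 27.
Best is C, P, and T with total payoff 43.

43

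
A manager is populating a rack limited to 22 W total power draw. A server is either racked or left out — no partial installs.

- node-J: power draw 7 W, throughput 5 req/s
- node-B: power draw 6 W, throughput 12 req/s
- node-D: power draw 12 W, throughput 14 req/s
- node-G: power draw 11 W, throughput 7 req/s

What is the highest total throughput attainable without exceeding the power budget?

26

node-B + node-D: power draw 6 + 12 = 18 ≤ 22, throughput 12 + 14 = 26.
node-B + node-G: power draw 6 + 11 = 17 ≤ 22, throughput 12 + 7 = 19.
node-J + node-D: power draw 7 + 12 = 19 ≤ 22, throughput 5 + 14 = 19.
Best is node-B and node-D with total throughput 26.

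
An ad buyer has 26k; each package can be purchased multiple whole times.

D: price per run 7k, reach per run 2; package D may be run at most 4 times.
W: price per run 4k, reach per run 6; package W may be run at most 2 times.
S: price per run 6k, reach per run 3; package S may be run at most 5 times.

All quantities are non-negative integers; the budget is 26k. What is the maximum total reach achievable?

21

This is a bounded integer knapsack.
W has the best ratio (6/4); taking only W gives at most 2×6 = 12 (stopped by the supply cap of 2).
Mixing does better — 2×W and 3×S: price 26 ≤ 26, reach 2·6 + 3·3 = 21.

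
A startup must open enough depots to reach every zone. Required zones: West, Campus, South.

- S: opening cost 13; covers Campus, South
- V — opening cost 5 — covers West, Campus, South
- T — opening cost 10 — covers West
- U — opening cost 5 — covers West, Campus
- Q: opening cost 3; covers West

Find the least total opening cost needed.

5

This is a weighted set-cover instance.
V alone covers West, Campus, South — every zone.
Total opening cost: 5.
No cover costs less than 5.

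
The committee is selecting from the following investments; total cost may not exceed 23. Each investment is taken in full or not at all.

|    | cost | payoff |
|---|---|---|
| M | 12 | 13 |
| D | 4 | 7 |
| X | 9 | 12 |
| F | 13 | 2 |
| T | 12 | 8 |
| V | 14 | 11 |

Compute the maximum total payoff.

X + V: cost 9 + 14 = 23 ≤ 23, payoff 12 + 11 = 23.
M + X: cost 12 + 9 = 21 ≤ 23, payoff 13 + 12 = 25.
M + D: cost 12 + 4 = 16 ≤ 23, payoff 13 + 7 = 20.
Best is M and X with total payoff 25.

25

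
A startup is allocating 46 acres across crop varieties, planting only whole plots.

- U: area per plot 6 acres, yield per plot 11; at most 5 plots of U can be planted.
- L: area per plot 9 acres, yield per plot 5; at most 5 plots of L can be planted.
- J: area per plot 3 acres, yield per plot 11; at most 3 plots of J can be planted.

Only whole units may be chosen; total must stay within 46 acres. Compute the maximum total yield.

This is a bounded integer knapsack.
4×U, 1×L, and 3×J: area 42 ≤ 46, yield 4·11 + 1·5 + 3·11 = 82.
5×U and 3×J: area 39 ≤ 46, yield 5·11 + 3·11 = 88.
Best is 88.

88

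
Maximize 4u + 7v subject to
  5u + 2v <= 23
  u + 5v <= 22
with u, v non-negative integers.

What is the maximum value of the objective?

36

The continuous relaxation peaks at (3.09, 3.78) with value 38.83; rounding to a feasible lattice point costs some objective.
(u,v)=(2,4): 5·2+2·4=18≤23, 1·2+5·4=22≤22, objective 36.
(u,v)=(3,3): 5·3+2·3=21≤23, 1·3+5·3=18≤22, objective 33.
(u,v)=(1,4): 5·1+2·4=13≤23, 1·1+5·4=21≤22, objective 32.
Maximum is 36 at (u,v)=(2,4).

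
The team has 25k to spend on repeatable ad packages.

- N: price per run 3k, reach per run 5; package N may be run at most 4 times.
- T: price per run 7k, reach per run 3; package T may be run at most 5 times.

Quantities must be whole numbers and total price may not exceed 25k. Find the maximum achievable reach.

23

3×N and 2×T: price 23 ≤ 25, reach 3·5 + 2·3 = 21.
4×N and 1×T: price 19 ≤ 25, reach 4·5 + 1·3 = 23.
Best is 23.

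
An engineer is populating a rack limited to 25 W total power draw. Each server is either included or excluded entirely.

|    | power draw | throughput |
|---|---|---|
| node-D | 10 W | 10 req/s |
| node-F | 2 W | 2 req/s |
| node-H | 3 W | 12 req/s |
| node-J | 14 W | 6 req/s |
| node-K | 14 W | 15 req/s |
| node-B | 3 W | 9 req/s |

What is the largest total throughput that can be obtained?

Take node-F, node-H, node-K, and node-B: power draw 2 + 3 + 14 + 3 = 22 ≤ 25, throughput 2 + 12 + 15 + 9 = 38.
No other feasible combination does better.

38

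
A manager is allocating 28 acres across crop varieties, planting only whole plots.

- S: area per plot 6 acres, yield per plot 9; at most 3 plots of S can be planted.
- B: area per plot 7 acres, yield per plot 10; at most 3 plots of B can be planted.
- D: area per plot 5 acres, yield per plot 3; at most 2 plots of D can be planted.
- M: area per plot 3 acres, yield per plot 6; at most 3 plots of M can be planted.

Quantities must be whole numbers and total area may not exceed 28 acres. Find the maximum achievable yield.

46

M has the best ratio (6/3); taking only M gives at most 3×6 = 18 (stopped by the supply cap of 3).
Mixing does better — 2×S, 1×B, and 3×M: area 28 ≤ 28, yield 2·9 + 1·10 + 3·6 = 46.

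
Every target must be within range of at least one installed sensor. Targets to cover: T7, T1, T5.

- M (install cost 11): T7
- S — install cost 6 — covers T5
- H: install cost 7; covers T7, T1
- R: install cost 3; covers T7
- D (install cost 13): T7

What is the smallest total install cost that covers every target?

13

The greedy cost-per-new-target heuristic would pick R, S, and H for 16, but a cheaper cover exists.
Choose S and H: together they cover T7, T1, T5 — every target.
Total install cost: 6 + 7 = 13.
No cover costs less than 13.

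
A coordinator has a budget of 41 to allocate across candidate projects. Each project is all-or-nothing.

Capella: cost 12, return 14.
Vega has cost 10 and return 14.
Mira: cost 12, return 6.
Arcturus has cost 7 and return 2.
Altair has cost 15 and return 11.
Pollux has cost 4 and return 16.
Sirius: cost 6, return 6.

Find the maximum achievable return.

Allowing fractional choices, the relaxed optimum would be about 56.6, but projects are indivisible.
Capella + Vega + Arcturus + Pollux + Sirius: cost 12 + 10 + 7 + 4 + 6 = 39 ≤ 41, return 14 + 14 + 2 + 16 + 6 = 52.
Capella + Vega + Pollux + Sirius: cost 12 + 10 + 4 + 6 = 32 ≤ 41, return 14 + 14 + 16 + 6 = 50.
Capella + Vega + Altair + Pollux: cost 12 + 10 + 15 + 4 = 41 ≤ 41, return 14 + 14 + 11 + 16 = 55.
Best is Capella, Vega, Altair, and Pollux with total return 55.

55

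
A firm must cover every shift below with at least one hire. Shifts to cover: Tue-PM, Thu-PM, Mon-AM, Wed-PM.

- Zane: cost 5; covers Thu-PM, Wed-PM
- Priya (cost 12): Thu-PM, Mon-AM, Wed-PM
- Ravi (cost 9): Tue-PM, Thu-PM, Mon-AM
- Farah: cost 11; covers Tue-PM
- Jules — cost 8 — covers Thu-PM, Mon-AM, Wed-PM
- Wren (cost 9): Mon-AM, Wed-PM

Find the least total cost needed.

Choose Zane and Ravi: together they cover Tue-PM, Thu-PM, Mon-AM, Wed-PM — every shift.
Total cost: 5 + 9 = 14.
No cover costs less than 14.

14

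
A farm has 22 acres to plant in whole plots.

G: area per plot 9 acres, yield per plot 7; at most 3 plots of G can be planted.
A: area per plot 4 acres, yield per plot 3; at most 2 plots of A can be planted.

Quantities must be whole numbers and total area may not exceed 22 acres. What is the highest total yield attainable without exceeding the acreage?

G has the best ratio (7/9); taking only G gives at most 2×7 = 14 (stopped by the area limit).
Mixing does better — 2×G and 1×A: area 22 ≤ 22, yield 2·7 + 1·3 = 17.

17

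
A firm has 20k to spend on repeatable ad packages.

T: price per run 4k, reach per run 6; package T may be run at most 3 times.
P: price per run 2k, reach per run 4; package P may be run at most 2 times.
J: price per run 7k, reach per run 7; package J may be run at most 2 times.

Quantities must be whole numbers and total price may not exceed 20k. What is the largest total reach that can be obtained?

This is a bounded integer knapsack.
P has the best ratio (4/2); taking only P gives at most 2×4 = 8 (stopped by the supply cap of 2).
Mixing does better — 2×T, 2×P, and 1×J: price 19 ≤ 20, reach 2·6 + 2·4 + 1·7 = 27.

27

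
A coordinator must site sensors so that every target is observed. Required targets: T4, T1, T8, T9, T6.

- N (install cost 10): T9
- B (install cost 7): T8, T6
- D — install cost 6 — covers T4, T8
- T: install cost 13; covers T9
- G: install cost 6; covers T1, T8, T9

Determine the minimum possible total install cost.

This is an integer covering problem.
Choose B, D, and G: together they cover T4, T1, T8, T9, T6 — every target.
Total install cost: 7 + 6 + 6 = 19.

19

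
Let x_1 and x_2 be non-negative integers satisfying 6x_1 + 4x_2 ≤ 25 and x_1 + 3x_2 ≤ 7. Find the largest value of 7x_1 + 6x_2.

Relaxing integrality, the LP optimum is 30.79 at (x_1,x_2) = (3.36, 1.21), which is not an integer point.
(x_1,x_2)=(4,0): 6·4+4·0=24≤25, 1·4+3·0=4≤7, objective 28.
(x_1,x_2)=(3,1): 6·3+4·1=22≤25, 1·3+3·1=6≤7, objective 27.
Maximum is 28 at (x_1,x_2)=(4,0).

28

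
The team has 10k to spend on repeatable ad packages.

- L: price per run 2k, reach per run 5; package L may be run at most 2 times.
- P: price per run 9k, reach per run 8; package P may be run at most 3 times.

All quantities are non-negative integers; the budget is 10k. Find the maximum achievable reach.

10

2×L: price 4 ≤ 10, reach 2·5 = 10.
1×P: price 9 ≤ 10, reach 1·8 = 8.
Best is 10.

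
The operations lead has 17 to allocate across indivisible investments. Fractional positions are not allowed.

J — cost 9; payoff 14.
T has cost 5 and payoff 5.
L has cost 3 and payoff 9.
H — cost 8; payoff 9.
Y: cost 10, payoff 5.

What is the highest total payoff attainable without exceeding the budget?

Treat it as a binary knapsack problem.
Take J, T, and L: cost 9 + 5 + 3 = 17 ≤ 17, payoff 14 + 5 + 9 = 28.
No other feasible combination does better.

28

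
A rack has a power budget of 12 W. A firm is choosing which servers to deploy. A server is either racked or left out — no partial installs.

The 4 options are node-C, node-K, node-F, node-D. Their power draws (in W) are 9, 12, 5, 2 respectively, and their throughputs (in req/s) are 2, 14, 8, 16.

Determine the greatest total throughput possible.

Allowing fractional choices, the relaxed optimum would be about 29.8, but servers are indivisible.
node-F + node-D: power draw 5 + 2 = 7 ≤ 12, throughput 8 + 16 = 24.
node-D: power draw 2 ≤ 12, throughput 16.
node-C + node-D: power draw 9 + 2 = 11 ≤ 12, throughput 2 + 16 = 18.
Best is node-F and node-D with total throughput 24.

24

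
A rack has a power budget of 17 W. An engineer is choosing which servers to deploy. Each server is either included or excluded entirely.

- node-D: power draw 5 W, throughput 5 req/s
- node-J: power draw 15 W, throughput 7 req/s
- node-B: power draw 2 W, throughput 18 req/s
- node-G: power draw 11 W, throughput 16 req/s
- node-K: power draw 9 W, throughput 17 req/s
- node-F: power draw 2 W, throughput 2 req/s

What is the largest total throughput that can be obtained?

This is an integer program with binary decision variables.
node-B + node-G + node-F: power draw 2 + 11 + 2 = 15 ≤ 17, throughput 18 + 16 + 2 = 36.
node-B + node-K + node-F: power draw 2 + 9 + 2 = 13 ≤ 17, throughput 18 + 17 + 2 = 37.
node-D + node-B + node-K: power draw 5 + 2 + 9 = 16 ≤ 17, throughput 5 + 18 + 17 = 40.
Best is node-D, node-B, and node-K with total throughput 40.

40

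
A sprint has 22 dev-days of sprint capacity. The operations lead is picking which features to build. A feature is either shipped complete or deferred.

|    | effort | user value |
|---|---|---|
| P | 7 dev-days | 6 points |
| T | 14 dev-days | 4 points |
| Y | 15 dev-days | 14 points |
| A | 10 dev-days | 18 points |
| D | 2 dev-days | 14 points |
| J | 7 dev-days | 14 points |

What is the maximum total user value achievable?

Take A, D, and J: effort 10 + 2 + 7 = 19 ≤ 22, user value 18 + 14 + 14 = 46.
No other feasible combination does better.

46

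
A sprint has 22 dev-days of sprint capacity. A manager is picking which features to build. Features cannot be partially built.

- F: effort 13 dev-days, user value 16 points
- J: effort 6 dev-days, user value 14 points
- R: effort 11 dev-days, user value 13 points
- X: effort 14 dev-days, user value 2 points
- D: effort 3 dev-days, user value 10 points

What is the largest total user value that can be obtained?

J + R + D: effort 6 + 11 + 3 = 20 ≤ 22, user value 14 + 13 + 10 = 37.
F + J + D: effort 13 + 6 + 3 = 22 ≤ 22, user value 16 + 14 + 10 = 40.
F + J: effort 13 + 6 = 19 ≤ 22, user value 16 + 14 = 30.
Best is F, J, and D with total user value 40.

40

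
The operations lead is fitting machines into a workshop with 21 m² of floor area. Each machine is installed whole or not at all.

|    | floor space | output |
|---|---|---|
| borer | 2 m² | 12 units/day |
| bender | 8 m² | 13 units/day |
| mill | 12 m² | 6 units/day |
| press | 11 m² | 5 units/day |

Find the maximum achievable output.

Allowing fractional choices, the relaxed optimum would be about 30.5, but machines are indivisible.
borer + bender: floor space 2 + 8 = 10 ≤ 21, output 12 + 13 = 25.
borer + bender + press: floor space 2 + 8 + 11 = 21 ≤ 21, output 12 + 13 + 5 = 30.
Best is borer, bender, and press with total output 30.

30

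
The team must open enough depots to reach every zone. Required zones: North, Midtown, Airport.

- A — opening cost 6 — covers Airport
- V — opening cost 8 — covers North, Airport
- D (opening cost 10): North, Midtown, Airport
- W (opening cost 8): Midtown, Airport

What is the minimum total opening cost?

10

This is a weighted set-cover instance.
D alone covers North, Midtown, Airport — every zone.
Total opening cost: 10.
No cover costs less than 10.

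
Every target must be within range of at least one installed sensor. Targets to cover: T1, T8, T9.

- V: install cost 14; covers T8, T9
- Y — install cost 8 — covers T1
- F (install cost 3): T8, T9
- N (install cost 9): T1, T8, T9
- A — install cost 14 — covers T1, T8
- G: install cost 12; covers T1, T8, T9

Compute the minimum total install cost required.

9

This is a weighted set-cover instance.
The greedy cost-per-new-target heuristic would pick F and Y for 11, but a cheaper cover exists.
N alone covers T1, T8, T9 — every target.
Total install cost: 9.
No cover costs less than 9.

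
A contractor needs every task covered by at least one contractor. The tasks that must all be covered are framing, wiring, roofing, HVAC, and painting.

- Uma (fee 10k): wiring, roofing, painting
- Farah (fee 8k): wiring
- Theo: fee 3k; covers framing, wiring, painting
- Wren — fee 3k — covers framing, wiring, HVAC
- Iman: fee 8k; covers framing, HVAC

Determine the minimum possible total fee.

The greedy cost-per-new-task heuristic would pick Theo, Wren, and Uma for 16, but a cheaper cover exists.
Choose Uma and Wren: together they cover framing, wiring, roofing, HVAC, painting — every task.
Total fee: 10 + 3 = 13.
No cover costs less than 13.

13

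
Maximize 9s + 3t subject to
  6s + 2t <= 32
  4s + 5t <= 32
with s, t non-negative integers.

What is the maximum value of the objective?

48

(s,t)=(5,1) is feasible, giving 48.
(s,t)=(5,0) is feasible, giving 45.
(s,t)=(4,2) is feasible, giving 42.
The best lattice point is (5,1), giving 48.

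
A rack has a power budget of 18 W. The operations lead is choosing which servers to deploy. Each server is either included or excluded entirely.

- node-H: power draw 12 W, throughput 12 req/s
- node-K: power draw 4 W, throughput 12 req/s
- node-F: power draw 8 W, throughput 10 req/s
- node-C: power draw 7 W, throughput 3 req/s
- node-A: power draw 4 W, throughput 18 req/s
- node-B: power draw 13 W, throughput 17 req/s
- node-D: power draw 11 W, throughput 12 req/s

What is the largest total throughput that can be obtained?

This is an integer program with binary decision variables.
Allowing fractional choices, the relaxed optimum would be about 43.1, but servers are indivisible.
node-K + node-F + node-A: power draw 4 + 8 + 4 = 16 ≤ 18, throughput 12 + 10 + 18 = 40.
node-A + node-B: power draw 4 + 13 = 17 ≤ 18, throughput 18 + 17 = 35.
Best is node-K, node-F, and node-A with total throughput 40.

40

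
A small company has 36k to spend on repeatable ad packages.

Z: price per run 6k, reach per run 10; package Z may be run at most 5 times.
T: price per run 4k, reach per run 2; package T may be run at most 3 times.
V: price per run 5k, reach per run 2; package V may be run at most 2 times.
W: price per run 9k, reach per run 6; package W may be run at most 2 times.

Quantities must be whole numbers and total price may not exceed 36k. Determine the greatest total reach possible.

52

Z has the best ratio (10/6); taking only Z gives at most 5×10 = 50 (stopped by the supply cap of 5).
Mixing does better — 5×Z and 1×V: price 35 ≤ 36, reach 5·10 + 1·2 = 52.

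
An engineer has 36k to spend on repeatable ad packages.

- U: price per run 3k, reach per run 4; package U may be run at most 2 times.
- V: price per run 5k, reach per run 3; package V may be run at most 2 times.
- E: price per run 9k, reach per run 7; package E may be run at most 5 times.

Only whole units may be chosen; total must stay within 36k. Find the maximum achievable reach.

4×E: price 36 ≤ 36, reach 4·7 = 28.
2×U and 3×E: price 33 ≤ 36, reach 2·4 + 3·7 = 29.
Best is 29.

29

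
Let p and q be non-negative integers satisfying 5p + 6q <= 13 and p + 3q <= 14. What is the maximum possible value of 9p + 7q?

(p,q)=(2,0): 5·2+6·0=10≤13, 1·2+3·0=2≤14, objective 18.
(p,q)=(1,1): 5·1+6·1=11≤13, 1·1+3·1=4≤14, objective 16.
(p,q)=(1,0): 5·1+6·0=5≤13, 1·1+3·0=1≤14, objective 9.
The best lattice point is (2,0), giving 18.

18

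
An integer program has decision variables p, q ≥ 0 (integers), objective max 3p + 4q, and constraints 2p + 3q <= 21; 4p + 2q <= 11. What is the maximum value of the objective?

20

The continuous relaxation peaks at (0, 5.5) with value 22.00; rounding to a feasible lattice point costs some objective.
(p,q)=(0,5): 2·0+3·5=15≤21, 4·0+2·5=10≤11, objective 20.
(p,q)=(0,4): 2·0+3·4=12≤21, 4·0+2·4=8≤11, objective 16.
Maximum is 20 at (p,q)=(0,5).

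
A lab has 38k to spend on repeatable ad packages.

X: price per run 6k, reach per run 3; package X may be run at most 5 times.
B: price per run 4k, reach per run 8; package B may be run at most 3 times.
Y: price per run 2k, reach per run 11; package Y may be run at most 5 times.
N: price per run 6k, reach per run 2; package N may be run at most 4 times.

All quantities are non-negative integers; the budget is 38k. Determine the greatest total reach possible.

Take 2×X, 3×B, and 5×Y: price 34 ≤ 38, reach 2·3 + 3·8 + 5·11 = 85.
Y has the best ratio (11/2) and is taken to its limit of 5; remaining capacity is filled optimally with the others.

85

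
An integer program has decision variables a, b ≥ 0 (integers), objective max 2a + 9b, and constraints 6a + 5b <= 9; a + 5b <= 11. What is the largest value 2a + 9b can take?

9

(a,b)=(0,1) is feasible, giving 9.
(a,b)=(1,0) is feasible, giving 2.
(a,b)=(0,0) is feasible, giving 0.
No feasible integer point exceeds 9.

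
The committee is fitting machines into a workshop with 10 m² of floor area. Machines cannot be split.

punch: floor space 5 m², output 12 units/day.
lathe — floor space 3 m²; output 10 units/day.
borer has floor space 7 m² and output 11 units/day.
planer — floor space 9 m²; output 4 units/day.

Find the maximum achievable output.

22

lathe + borer: floor space 3 + 7 = 10 ≤ 10, output 10 + 11 = 21.
punch: floor space 5 ≤ 10, output 12.
punch + lathe: floor space 5 + 3 = 8 ≤ 10, output 12 + 10 = 22.
Best is punch and lathe with total output 22.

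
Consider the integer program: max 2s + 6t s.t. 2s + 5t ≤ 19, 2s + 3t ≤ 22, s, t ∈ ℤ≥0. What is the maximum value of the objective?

22

Relaxing integrality, the LP optimum is 22.80 at (s,t) = (0, 3.8), which is not an integer point.
(s,t)=(2,3): 2·2+5·3=19≤19, 2·2+3·3=13≤22, objective 22.
(s,t)=(1,3): 2·1+5·3=17≤19, 2·1+3·3=11≤22, objective 20.
(s,t)=(0,3): 2·0+5·3=15≤19, 2·0+3·3=9≤22, objective 18.
(s,t)=(3,2): 2·3+5·2=16≤19, 2·3+3·2=12≤22, objective 18.
The best lattice point is (2,3), giving 22.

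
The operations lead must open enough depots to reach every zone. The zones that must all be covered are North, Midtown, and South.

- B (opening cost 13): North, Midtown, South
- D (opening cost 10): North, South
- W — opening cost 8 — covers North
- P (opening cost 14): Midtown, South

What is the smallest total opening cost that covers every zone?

B alone covers North, Midtown, South — every zone.
Total opening cost: 13.
No cover costs less than 13.

13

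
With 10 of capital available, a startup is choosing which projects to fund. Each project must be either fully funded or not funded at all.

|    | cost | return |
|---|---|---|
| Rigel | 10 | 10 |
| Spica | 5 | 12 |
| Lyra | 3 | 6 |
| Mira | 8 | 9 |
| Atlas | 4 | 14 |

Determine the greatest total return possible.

Allowing fractional choices, the relaxed optimum would be about 28.0, but projects are indivisible.
Lyra + Atlas: cost 3 + 4 = 7 ≤ 10, return 6 + 14 = 20.
Spica + Atlas: cost 5 + 4 = 9 ≤ 10, return 12 + 14 = 26.
Best is Spica and Atlas with total return 26.

26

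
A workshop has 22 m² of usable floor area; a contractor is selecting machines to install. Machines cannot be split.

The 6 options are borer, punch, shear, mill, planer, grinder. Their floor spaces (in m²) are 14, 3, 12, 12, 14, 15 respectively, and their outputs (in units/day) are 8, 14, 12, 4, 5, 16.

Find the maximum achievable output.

30

punch + grinder: floor space 3 + 15 = 18 ≤ 22, output 14 + 16 = 30.
borer + punch: floor space 14 + 3 = 17 ≤ 22, output 8 + 14 = 22.
punch + shear: floor space 3 + 12 = 15 ≤ 22, output 14 + 12 = 26.
Best is punch and grinder with total output 30.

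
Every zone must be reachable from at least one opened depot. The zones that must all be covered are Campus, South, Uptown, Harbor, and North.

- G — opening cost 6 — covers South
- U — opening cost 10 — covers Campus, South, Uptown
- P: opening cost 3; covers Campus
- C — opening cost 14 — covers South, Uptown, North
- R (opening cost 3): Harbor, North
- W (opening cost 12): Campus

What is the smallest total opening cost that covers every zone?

The greedy cost-per-new-zone heuristic would pick R, P, and U for 16, but a cheaper cover exists.
Choose U and R: together they cover Campus, South, Uptown, Harbor, North — every zone.
Total opening cost: 10 + 3 = 13.
No cover costs less than 13.

13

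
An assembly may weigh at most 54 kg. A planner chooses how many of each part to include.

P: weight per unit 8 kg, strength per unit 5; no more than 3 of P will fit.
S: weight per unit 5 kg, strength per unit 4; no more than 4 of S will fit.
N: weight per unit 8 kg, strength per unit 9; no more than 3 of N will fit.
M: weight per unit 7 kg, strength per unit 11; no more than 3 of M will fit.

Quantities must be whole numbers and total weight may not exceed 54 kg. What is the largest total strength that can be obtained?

65

M has the best ratio (11/7); taking only M gives at most 3×11 = 33 (stopped by the supply cap of 3).
Mixing does better — 1×P, 3×N, and 3×M: weight 53 ≤ 54, strength 1·5 + 3·9 + 3·11 = 65.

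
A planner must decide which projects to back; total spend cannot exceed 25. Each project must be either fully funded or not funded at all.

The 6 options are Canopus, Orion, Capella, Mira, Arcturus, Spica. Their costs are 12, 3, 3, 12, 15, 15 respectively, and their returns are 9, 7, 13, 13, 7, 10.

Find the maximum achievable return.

33

Treat it as a binary knapsack problem.
Allowing fractional choices, the relaxed optimum would be about 38.2, but projects are indivisible.
Orion + Capella + Mira: cost 3 + 3 + 12 = 18 ≤ 25, return 7 + 13 + 13 = 33.
Orion + Capella + Spica: cost 3 + 3 + 15 = 21 ≤ 25, return 7 + 13 + 10 = 30.
Best is Orion, Capella, and Mira with total return 33.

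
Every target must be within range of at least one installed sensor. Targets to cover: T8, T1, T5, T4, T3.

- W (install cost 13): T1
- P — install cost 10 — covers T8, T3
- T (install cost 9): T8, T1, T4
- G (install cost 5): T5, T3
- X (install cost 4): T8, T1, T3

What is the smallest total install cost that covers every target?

14

The greedy cost-per-new-target heuristic would pick X, G, and T for 18, but a cheaper cover exists.
Choose T and G: together they cover T8, T1, T5, T4, T3 — every target.
Total install cost: 9 + 5 = 14.
No cover costs less than 14.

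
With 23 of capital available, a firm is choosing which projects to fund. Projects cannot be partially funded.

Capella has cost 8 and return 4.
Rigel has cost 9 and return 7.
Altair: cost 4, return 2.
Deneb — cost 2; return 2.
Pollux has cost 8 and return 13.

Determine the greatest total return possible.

24

Rigel + Altair + Deneb + Pollux: cost 9 + 4 + 2 + 8 = 23 ≤ 23, return 7 + 2 + 2 + 13 = 24.
Rigel + Deneb + Pollux: cost 9 + 2 + 8 = 19 ≤ 23, return 7 + 2 + 13 = 22.
Rigel + Altair + Pollux: cost 9 + 4 + 8 = 21 ≤ 23, return 7 + 2 + 13 = 22.
Best is Rigel, Altair, Deneb, and Pollux with total return 24.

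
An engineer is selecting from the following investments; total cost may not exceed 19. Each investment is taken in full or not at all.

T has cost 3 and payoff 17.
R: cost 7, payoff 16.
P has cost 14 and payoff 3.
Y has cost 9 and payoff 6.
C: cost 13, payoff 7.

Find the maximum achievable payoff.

39

This is a 0-1 knapsack instance.
T + R + Y: cost 3 + 7 + 9 = 19 ≤ 19, payoff 17 + 16 + 6 = 39.
T + R: cost 3 + 7 = 10 ≤ 19, payoff 17 + 16 = 33.
T + C: cost 3 + 13 = 16 ≤ 19, payoff 17 + 7 = 24.
Best is T, R, and Y with total payoff 39.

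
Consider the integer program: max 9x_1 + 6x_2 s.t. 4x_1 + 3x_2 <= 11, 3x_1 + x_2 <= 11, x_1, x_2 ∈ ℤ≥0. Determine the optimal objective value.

Relaxing integrality, the LP optimum is 24.75 at (x_1,x_2) = (2.75, 0), which is not an integer point.
(x_1,x_2)=(2,1): 4·2+3·1=11≤11, 3·2+1·1=7≤11, objective 24.
(x_1,x_2)=(1,2): 4·1+3·2=10≤11, 3·1+1·2=5≤11, objective 21.
(x_1,x_2)=(2,0): 4·2+3·0=8≤11, 3·2+1·0=6≤11, objective 18.
No feasible integer point exceeds 24.

24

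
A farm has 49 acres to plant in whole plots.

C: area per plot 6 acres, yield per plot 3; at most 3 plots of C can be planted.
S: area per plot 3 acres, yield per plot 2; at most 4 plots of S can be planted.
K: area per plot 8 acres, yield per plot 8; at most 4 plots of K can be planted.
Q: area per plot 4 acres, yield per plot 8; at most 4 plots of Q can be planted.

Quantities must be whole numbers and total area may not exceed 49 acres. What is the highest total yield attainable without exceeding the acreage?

64

Q has the best ratio (8/4); taking only Q gives at most 4×8 = 32 (stopped by the supply cap of 4).
Mixing does better — 4×K and 4×Q: area 48 ≤ 49, yield 4·8 + 4·8 = 64.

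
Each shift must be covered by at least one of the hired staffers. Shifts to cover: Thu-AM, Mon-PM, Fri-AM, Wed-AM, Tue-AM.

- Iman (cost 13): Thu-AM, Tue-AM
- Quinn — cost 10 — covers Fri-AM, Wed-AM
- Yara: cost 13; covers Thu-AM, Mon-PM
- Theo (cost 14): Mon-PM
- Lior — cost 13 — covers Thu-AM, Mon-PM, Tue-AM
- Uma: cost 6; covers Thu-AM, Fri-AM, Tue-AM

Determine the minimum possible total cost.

The greedy cost-per-new-shift heuristic would pick Uma, Quinn, and Yara for 29, but a cheaper cover exists.
Choose Quinn and Lior: together they cover Thu-AM, Mon-PM, Fri-AM, Wed-AM, Tue-AM — every shift.
Total cost: 10 + 13 = 23.
No cover costs less than 23.

23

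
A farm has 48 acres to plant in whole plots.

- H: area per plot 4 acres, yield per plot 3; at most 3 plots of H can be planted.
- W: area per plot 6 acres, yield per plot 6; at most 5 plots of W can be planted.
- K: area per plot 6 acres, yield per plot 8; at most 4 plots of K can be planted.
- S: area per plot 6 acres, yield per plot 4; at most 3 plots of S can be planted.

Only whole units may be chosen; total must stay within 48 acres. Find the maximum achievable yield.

56

This is a bounded integer knapsack.
4×W and 4×K: area 48 ≤ 48, yield 4·6 + 4·8 = 56.
3×W, 4×K, and 1×S: area 48 ≤ 48, yield 3·6 + 4·8 + 1·4 = 54.
Best is 56.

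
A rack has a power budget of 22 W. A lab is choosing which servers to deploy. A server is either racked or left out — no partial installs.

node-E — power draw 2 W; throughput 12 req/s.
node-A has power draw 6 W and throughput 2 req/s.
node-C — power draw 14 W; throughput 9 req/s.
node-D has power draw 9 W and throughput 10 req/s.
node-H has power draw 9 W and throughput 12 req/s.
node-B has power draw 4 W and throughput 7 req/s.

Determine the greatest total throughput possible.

Allowing fractional choices, the relaxed optimum would be about 38.8, but servers are indivisible.
node-E + node-D + node-H: power draw 2 + 9 + 9 = 20 ≤ 22, throughput 12 + 10 + 12 = 34.
node-E + node-H + node-B: power draw 2 + 9 + 4 = 15 ≤ 22, throughput 12 + 12 + 7 = 31.
node-E + node-A + node-H + node-B: power draw 2 + 6 + 9 + 4 = 21 ≤ 22, throughput 12 + 2 + 12 + 7 = 33.
Best is node-E, node-D, and node-H with total throughput 34.

34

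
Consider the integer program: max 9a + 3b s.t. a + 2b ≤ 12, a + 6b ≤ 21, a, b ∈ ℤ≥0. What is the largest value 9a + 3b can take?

(a,b)=(12,0): 1·12+2·0=12≤12, 1·12+6·0=12≤21, objective 108.
(a,b)=(11,0): 1·11+2·0=11≤12, 1·11+6·0=11≤21, objective 99.
Maximum is 108 at (a,b)=(12,0).

108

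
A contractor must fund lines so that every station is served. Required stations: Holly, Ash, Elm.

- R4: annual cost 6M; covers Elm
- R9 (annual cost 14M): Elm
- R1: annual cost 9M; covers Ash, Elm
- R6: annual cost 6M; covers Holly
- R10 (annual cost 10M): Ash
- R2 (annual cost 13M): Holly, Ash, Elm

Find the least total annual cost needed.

R2 alone covers Holly, Ash, Elm — every station.
Total annual cost: 13.

13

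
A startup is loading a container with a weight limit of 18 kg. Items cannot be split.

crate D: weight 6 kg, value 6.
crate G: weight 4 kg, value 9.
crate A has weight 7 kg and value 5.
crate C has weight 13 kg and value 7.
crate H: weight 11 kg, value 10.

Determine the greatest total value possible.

Allowing fractional choices, the relaxed optimum would be about 22.3, but items are indivisible.
crate D + crate G + crate A: weight 6 + 4 + 7 = 17 ≤ 18, value 6 + 9 + 5 = 20.
crate G + crate H: weight 4 + 11 = 15 ≤ 18, value 9 + 10 = 19.
Best is crate D, crate G, and crate A with total value 20.

20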